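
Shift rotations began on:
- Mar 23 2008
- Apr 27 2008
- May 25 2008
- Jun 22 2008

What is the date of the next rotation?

All dates are Sundays, 35, 28, 28 days apart.
Specifically, the 4th Sunday of each month.
4th Sunday of July 2008: Jul 27 2008.

Jul 27 2008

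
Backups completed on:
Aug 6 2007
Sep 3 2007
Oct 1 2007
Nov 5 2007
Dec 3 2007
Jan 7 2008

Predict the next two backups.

Gaps: 28, 28, 35, 28, 35 days — a mix of 28 and 35. Every date is a Monday.
Each is the 1st Monday of its month.
1st Monday of February 2008: Feb 4 2008.
1st Monday of March 2008: Mar 3 2008.

Feb 4 2008, Mar 3 2008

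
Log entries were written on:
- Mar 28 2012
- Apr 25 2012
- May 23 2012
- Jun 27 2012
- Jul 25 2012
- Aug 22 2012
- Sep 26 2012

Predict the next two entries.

These are Wednesdays at 28- or 35-day spacing (28, 28, 35, 28, 28, 35).
The pattern: 4th Wednesday of the month.
October 2012 — 4th Wednesday is Oct 24 2012.
November 2012 — 4th Wednesday is Nov 28 2012.

Oct 24 2012, Nov 28 2012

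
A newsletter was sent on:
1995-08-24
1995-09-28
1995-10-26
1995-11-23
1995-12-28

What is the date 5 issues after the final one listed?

1996-05-23

These are Thursdays at 28- or 35-day spacing (35, 28, 28, 35).
The pattern: 4th Thursday of the month.
4th Thursday of January 1996: 1996-01-25.
February 1996 — 4th Thursday is 1996-02-22.
March 1996 — 4th Thursday is 1996-03-28.
April 1996 — 4th Thursday is 1996-04-25.
4th Thursday of May 1996: 1996-05-23.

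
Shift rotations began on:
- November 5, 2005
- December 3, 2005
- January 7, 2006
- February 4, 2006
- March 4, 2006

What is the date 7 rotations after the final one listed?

October 7, 2006

Gaps: 28, 35, 28, 28 days — a mix of 28 and 35. Every date is a Saturday.
Each is the 1st Saturday of its month.
April 2006 — 1st Saturday is April 1, 2006.
1st Saturday of May 2006: May 6, 2006.
June 2006 — 1st Saturday is June 3, 2006.
July 2006 — 1st Saturday is July 1, 2006.
August 2006 — 1st Saturday is August 5, 2006.
September 2006 — 1st Saturday is September 2, 2006.
October 2006 — 1st Saturday is October 7, 2006.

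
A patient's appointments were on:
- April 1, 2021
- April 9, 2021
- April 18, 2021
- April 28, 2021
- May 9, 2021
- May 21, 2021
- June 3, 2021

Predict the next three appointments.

Gaps: 8, 9, 10, 11, 12, 13 days — each gap is 1 larger than the previous one.
Next gap: 14 days. June 3, 2021 + 14 days = June 17, 2021.
Next gap: 15 days. June 17, 2021 + 15 days = July 2, 2021.
Next gap: 16 days. July 2, 2021 + 16 days = July 18, 2021.

June 17, 2021; July 2, 2021; July 18, 2021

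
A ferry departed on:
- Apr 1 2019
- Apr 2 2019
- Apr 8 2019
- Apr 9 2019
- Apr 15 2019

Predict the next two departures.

Gaps: 1, 6, 1, 6 days — not constant, but cyclic with period 2.
The events fall on every Monday and Tuesday.
Next Tuesday: Apr 16 2019.
The following Monday is Apr 22 2019.

Apr 16 2019, Apr 22 2019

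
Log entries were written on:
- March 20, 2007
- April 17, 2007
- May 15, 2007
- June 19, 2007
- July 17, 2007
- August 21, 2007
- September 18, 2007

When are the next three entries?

Gaps: 28, 28, 35, 28, 35, 28 days — a mix of 28 and 35. Every date is a Tuesday.
Each is the 3rd Tuesday of its month.
3rd Tuesday of October 2007: October 16, 2007.
3rd Tuesday of November 2007: November 20, 2007.
3rd Tuesday of December 2007: December 18, 2007.

October 16, 2007; November 20, 2007; December 18, 2007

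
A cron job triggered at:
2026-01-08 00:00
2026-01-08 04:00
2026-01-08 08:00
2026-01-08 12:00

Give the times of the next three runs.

2026-01-08 16:00, 2026-01-08 20:00, 2026-01-09 00:00

Spacing: 4, 4, 4 h — constant 4 h.
2026-01-08 12:00 + 4 h = 2026-01-08 16:00.
2026-01-08 16:00 + 4 h = 2026-01-08 20:00.
2026-01-08 20:00 + 4 h = 2026-01-09 00:00.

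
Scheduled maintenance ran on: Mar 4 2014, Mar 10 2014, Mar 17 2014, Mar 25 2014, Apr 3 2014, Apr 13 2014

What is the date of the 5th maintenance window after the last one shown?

Jun 17 2014

Gaps: 6, 7, 8, 9, 10 days — each gap is 1 larger than the previous one.
Next gap: 11 days. Apr 13 2014 + 11 days = Apr 24 2014.
Next gap: 12 days. Apr 24 2014 + 12 days = May 6 2014.
Next gap: 13 days. May 6 2014 + 13 days = May 19 2014.
Next gap: 14 days. May 19 2014 + 14 days = Jun 2 2014.
Next gap: 15 days. Jun 2 2014 + 15 days = Jun 17 2014.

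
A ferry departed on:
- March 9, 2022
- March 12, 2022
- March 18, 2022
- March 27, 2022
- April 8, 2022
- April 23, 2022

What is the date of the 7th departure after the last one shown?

October 29, 2022

Gaps: 3, 6, 9, 12, 15 days — each gap is 3 larger than the previous one.
Next gap: 18 days. April 23, 2022 + 18 days = May 11, 2022.
Next gap: 21 days. May 11, 2022 + 21 days = June 1, 2022.
Next gap: 24 days. June 1, 2022 + 24 days = June 25, 2022.
Next gap: 27 days. June 25, 2022 + 27 days = July 22, 2022.
Next gap: 30 days. July 22, 2022 + 30 days = August 21, 2022.
Next gap: 33 days. August 21, 2022 + 33 days = September 23, 2022.
Next gap: 36 days. September 23, 2022 + 36 days = October 29, 2022.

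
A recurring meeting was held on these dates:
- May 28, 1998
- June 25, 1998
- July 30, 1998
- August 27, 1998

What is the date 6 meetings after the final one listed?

Every date is a Thursday; gaps 28, 35, 28 days.
Each is the last Thursday of its month (at least one falls on the 29th or later, ruling out '4th Thursday').
September 1998 ends with Thursday September 24, 1998.
Last Thursday of October 1998: October 29, 1998.
Last Thursday of November 1998: November 26, 1998.
December 1998 ends with Thursday December 31, 1998.
Last Thursday of January 1999: January 28, 1999.
Last Thursday of February 1999: February 25, 1999.

February 25, 1999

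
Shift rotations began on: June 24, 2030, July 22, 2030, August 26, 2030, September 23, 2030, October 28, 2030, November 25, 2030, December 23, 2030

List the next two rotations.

All dates are Mondays, 28, 35, 28, 35, 28, 28 days apart.
Specifically, the 4th Monday of each month.
January 2031 — 4th Monday is January 27, 2031.
February 2031 — 4th Monday is February 24, 2031.

January 27, 2031; February 24, 2031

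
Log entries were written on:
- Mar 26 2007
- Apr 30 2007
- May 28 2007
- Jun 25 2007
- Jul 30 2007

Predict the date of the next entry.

Aug 27 2007

These are Mondays with 35, 28, 28, 35-day gaps.
Each is the final Monday of its month — Apr 30 2007 is past the 28th, so '4th Monday' doesn't fit.
Last Monday of August 2007: Aug 27 2007.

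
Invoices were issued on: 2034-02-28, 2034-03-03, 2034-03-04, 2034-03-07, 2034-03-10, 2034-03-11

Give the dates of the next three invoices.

Every event lands on a Tuesday or Friday or Saturday (gaps cycle 3, 1, 3, 3, 1).
So the schedule is: every Tuesday, Friday and Saturday.
Next Tuesday: 2034-03-14.
The following Friday is 2034-03-17.
Next Saturday: 2034-03-18.

2034-03-14, 2034-03-17, 2034-03-18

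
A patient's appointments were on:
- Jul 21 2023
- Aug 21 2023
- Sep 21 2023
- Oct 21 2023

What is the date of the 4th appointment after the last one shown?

The day-of-month is always 21 (31, 31, 30 days between events).
So this recurs on the 21st of each month.
Next: November 2023 → Nov 21 2023.
Next: December 2023 → Dec 21 2023.
Next: January 2024 → Jan 21 2024.
Next: February 2024 → Feb 21 2024.

Feb 21 2024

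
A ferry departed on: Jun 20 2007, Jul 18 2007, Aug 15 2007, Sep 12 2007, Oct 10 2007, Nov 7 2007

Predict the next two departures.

Gaps between consecutive events: 28, 28, 28, 28, 28 days — a constant 28-day interval.
Nov 7 2007 + 28 days = Dec 5 2007.
Dec 5 2007 + 28 days = Jan 2 2008.

Dec 5 2007, Jan 2 2008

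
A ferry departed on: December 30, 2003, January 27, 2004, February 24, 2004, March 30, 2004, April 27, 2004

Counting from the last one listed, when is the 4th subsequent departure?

August 31, 2004

All Tuesdays; the gaps (28, 28, 35, 28) vary with month length.
This is the last Tuesday of each month.
Last Tuesday of May 2004: May 25, 2004.
June 2004 ends with Tuesday June 29, 2004.
July 2004 ends with Tuesday July 27, 2004.
August 2004 ends with Tuesday August 31, 2004.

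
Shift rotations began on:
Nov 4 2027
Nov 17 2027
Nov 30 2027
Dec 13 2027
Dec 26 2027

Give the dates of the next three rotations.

The spacing is 13, 13, 13, 13 days — always 13 days.
Dec 26 2027 + 13 days = Jan 8 2028.
Jan 8 2028 + 13 days = Jan 21 2028.
Jan 21 2028 + 13 days = Feb 3 2028.

Jan 8 2028, Jan 21 2028, Feb 3 2028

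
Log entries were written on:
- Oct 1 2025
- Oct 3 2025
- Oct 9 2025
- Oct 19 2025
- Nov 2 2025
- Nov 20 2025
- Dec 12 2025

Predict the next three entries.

Jan 7 2026, Feb 6 2026, Mar 12 2026

Gaps: 2, 6, 10, 14, 18, 22 days — each gap is 4 larger than the previous one.
Next gap: 26 days. Dec 12 2025 + 26 days = Jan 7 2026.
Next gap: 30 days. Jan 7 2026 + 30 days = Feb 6 2026.
Next gap: 34 days. Feb 6 2026 + 34 days = Mar 12 2026.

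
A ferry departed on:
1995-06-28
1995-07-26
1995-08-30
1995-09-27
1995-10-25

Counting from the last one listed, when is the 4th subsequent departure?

All Wednesdays; the gaps (28, 35, 28, 28) vary with month length.
This is the last Wednesday of each month.
November 1995 ends with Wednesday 1995-11-29.
Last Wednesday of December 1995: 1995-12-27.
January 1996 ends with Wednesday 1996-01-31.
February 1996 ends with Wednesday 1996-02-28.

1996-02-28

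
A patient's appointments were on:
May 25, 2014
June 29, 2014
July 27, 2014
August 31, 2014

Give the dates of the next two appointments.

These are Sundays with 35, 28, 35-day gaps.
Each is the final Sunday of its month — June 29, 2014 is past the 28th, so '4th Sunday' doesn't fit.
Last Sunday of September 2014: September 28, 2014.
Last Sunday of October 2014: October 26, 2014.

September 28, 2014; October 26, 2014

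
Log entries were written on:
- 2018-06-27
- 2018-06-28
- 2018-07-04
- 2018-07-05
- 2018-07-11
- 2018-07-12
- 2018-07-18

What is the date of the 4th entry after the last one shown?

The gap pattern 1, 6, 1, 6, 1, 6 repeats every 2 events.
These are the Wednesdays and Thursdays of each week.
The following Thursday is 2018-07-19.
Next Wednesday: 2018-07-25.
The following Thursday is 2018-07-26.
The following Wednesday is 2018-08-01.

2018-08-01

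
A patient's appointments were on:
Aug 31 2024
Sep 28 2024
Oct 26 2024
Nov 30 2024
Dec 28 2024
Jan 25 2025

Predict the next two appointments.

Feb 22 2025, Mar 29 2025

Every date is a Saturday; gaps 28, 28, 35, 28, 28 days.
Each is the last Saturday of its month (at least one falls on the 29th or later, ruling out '4th Saturday').
Last Saturday of February 2025: Feb 22 2025.
Last Saturday of March 2025: Mar 29 2025.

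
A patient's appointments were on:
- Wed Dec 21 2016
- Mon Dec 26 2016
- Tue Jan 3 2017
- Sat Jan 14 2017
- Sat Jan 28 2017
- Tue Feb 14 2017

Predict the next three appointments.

Intervals are 5, 8, 11, 14, 17 days — an arithmetic progression with common difference 3.
Next gap: 20 days. Tue Feb 14 2017 + 20 days = Mon Mar 6 2017.
Next gap: 23 days. Mon Mar 6 2017 + 23 days = Wed Mar 29 2017.
Next gap: 26 days. Wed Mar 29 2017 + 26 days = Mon Apr 24 2017.

Mon Mar 6 2017, Wed Mar 29 2017, Mon Apr 24 2017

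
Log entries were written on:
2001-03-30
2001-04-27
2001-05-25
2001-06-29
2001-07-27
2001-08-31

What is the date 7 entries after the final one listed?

2002-03-29

These are Fridays with 28, 28, 35, 28, 35-day gaps.
Each is the final Friday of its month — 2001-03-30 is past the 28th, so '4th Friday' doesn't fit.
Last Friday of September 2001: 2001-09-28.
October 2001 ends with Friday 2001-10-26.
Last Friday of November 2001: 2001-11-30.
Last Friday of December 2001: 2001-12-28.
January 2002 ends with Friday 2002-01-25.
February 2002 ends with Friday 2002-02-22.
March 2002 ends with Friday 2002-03-29.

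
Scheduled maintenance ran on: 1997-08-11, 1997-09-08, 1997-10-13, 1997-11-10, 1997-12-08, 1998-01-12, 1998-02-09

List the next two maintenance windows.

All dates are Mondays, 28, 35, 28, 28, 35, 28 days apart.
Specifically, the 2nd Monday of each month.
March 1998 — 2nd Monday is 1998-03-09.
2nd Monday of April 1998: 1998-04-13.

1998-03-09, 1998-04-13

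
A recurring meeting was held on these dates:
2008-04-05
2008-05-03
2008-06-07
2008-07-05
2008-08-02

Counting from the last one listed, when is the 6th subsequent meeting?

2009-02-07

Gaps: 28, 35, 28, 28 days — a mix of 28 and 35. Every date is a Saturday.
Each is the 1st Saturday of its month.
1st Saturday of September 2008: 2008-09-06.
1st Saturday of October 2008: 2008-10-04.
1st Saturday of November 2008: 2008-11-01.
December 2008 — 1st Saturday is 2008-12-06.
January 2009 — 1st Saturday is 2009-01-03.
1st Saturday of February 2009: 2009-02-07.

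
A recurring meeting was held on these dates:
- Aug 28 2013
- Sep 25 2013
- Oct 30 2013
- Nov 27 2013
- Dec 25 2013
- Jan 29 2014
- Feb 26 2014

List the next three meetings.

All Wednesdays; the gaps (28, 35, 28, 28, 35, 28) vary with month length.
This is the last Wednesday of each month.
March 2014 ends with Wednesday Mar 26 2014.
April 2014 ends with Wednesday Apr 30 2014.
May 2014 ends with Wednesday May 28 2014.

Mar 26 2014, Apr 30 2014, May 28 2014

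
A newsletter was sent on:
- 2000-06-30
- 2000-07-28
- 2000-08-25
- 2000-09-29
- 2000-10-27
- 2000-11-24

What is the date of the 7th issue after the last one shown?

2001-06-29

These are Fridays with 28, 28, 35, 28, 28-day gaps.
Each is the final Friday of its month — 2000-06-30 is past the 28th, so '4th Friday' doesn't fit.
Last Friday of December 2000: 2000-12-29.
January 2001 ends with Friday 2001-01-26.
February 2001 ends with Friday 2001-02-23.
March 2001 ends with Friday 2001-03-30.
Last Friday of April 2001: 2001-04-27.
May 2001 ends with Friday 2001-05-25.
June 2001 ends with Friday 2001-06-29.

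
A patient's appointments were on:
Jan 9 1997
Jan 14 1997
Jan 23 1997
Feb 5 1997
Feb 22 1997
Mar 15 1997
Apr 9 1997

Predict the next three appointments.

Gaps: 5, 9, 13, 17, 21, 25 days — each gap is 4 larger than the previous one.
Next gap: 29 days. Apr 9 1997 + 29 days = May 8 1997.
Next gap: 33 days. May 8 1997 + 33 days = Jun 10 1997.
Next gap: 37 days. Jun 10 1997 + 37 days = Jul 17 1997.

May 8 1997, Jun 10 1997, Jul 17 1997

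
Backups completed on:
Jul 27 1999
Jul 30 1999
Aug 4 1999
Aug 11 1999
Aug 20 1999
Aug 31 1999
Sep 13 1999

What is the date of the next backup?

Sep 28 1999

Gaps: 3, 5, 7, 9, 11, 13 days — each gap is 2 larger than the previous one.
Next gap: 15 days. Sep 13 1999 + 15 days = Sep 28 1999.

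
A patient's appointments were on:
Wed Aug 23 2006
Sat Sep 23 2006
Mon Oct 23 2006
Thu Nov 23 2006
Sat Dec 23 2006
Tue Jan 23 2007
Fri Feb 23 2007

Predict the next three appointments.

Gaps: 31, 30, 31, 30, 31, 31 days — not constant. Every event is on the 23rd of the month.
Pattern: the 23rd of each month.
Next: March 2007 → Fri Mar 23 2007.
Next: April 2007 → Mon Apr 23 2007.
Next: May 2007 → Wed May 23 2007.

Fri Mar 23 2007, Mon Apr 23 2007, Wed May 23 2007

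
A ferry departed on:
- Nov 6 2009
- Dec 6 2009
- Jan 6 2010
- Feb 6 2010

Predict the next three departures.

Mar 6 2010, Apr 6 2010, May 6 2010

The day-of-month is always 6 (30, 31, 31 days between events).
So this recurs on the 6th of each month.
March 2010: Mar 6 2010.
April 2010: Apr 6 2010.
Next: May 2010 → May 6 2010.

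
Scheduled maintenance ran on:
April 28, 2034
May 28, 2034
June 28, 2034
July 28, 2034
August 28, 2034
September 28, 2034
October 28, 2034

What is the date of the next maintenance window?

November 28, 2034

Gaps: 30, 31, 30, 31, 31, 30 days — not constant. Every event is on the 28th of the month.
Pattern: the 28th of each month.
Next: November 2034 → November 28, 2034.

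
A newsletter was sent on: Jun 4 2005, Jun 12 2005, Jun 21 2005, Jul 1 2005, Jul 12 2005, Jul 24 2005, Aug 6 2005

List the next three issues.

Gaps: 8, 9, 10, 11, 12, 13 days — each gap is 1 larger than the previous one.
Next gap: 14 days. Aug 6 2005 + 14 days = Aug 20 2005.
Next gap: 15 days. Aug 20 2005 + 15 days = Sep 4 2005.
Next gap: 16 days. Sep 4 2005 + 16 days = Sep 20 2005.

Aug 20 2005, Sep 4 2005, Sep 20 2005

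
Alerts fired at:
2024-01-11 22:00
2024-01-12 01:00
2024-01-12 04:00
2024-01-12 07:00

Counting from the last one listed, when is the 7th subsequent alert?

The interval is a steady 3 hours (3, 3, 3).
2024-01-12 07:00 + 3 h = 2024-01-12 10:00.
2024-01-12 10:00 + 3 h = 2024-01-12 13:00.
2024-01-12 13:00 + 3 h = 2024-01-12 16:00.
2024-01-12 16:00 + 3 h = 2024-01-12 19:00.
2024-01-12 19:00 + 3 h = 2024-01-12 22:00.
2024-01-12 22:00 + 3 h = 2024-01-13 01:00.
2024-01-13 01:00 + 3 h = 2024-01-13 04:00.

2024-01-13 04:00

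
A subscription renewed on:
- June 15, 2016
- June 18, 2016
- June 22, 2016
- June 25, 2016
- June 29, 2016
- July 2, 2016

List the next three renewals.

July 6, 2016; July 9, 2016; July 13, 2016

The gap pattern 3, 4, 3, 4, 3 repeats every 2 events.
These are the Wednesdays and Saturdays of each week.
The following Wednesday is July 6, 2016.
The following Saturday is July 9, 2016.
The following Wednesday is July 13, 2016.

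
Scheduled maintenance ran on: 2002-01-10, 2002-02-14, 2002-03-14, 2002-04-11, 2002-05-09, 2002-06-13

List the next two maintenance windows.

2002-07-11, 2002-08-08

Gaps: 35, 28, 28, 28, 35 days — a mix of 28 and 35. Every date is a Thursday.
Each is the 2nd Thursday of its month.
2nd Thursday of July 2002: 2002-07-11.
August 2002 — 2nd Thursday is 2002-08-08.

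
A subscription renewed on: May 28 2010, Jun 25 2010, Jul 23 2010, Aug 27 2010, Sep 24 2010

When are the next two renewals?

Oct 22 2010, Nov 26 2010

These are Fridays at 28- or 35-day spacing (28, 28, 35, 28).
The pattern: 4th Friday of the month.
4th Friday of October 2010: Oct 22 2010.
4th Friday of November 2010: Nov 26 2010.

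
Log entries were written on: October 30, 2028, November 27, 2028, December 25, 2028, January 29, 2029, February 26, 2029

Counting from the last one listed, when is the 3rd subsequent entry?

These are Mondays with 28, 28, 35, 28-day gaps.
Each is the final Monday of its month — October 30, 2028 is past the 28th, so '4th Monday' doesn't fit.
March 2029 ends with Monday March 26, 2029.
April 2029 ends with Monday April 30, 2029.
May 2029 ends with Monday May 28, 2029.

May 28, 2029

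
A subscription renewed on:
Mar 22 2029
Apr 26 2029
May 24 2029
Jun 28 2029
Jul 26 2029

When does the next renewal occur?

All dates are Thursdays, 35, 28, 35, 28 days apart.
Specifically, the 4th Thursday of each month.
August 2029 — 4th Thursday is Aug 23 2029.

Aug 23 2029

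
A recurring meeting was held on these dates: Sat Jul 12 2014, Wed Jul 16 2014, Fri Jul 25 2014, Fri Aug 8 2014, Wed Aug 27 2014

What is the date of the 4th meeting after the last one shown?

Gaps: 4, 9, 14, 19 days — each gap is 5 larger than the previous one.
Next gap: 24 days. Wed Aug 27 2014 + 24 days = Sat Sep 20 2014.
Next gap: 29 days. Sat Sep 20 2014 + 29 days = Sun Oct 19 2014.
Next gap: 34 days. Sun Oct 19 2014 + 34 days = Sat Nov 22 2014.
Next gap: 39 days. Sat Nov 22 2014 + 39 days = Wed Dec 31 2014.

Wed Dec 31 2014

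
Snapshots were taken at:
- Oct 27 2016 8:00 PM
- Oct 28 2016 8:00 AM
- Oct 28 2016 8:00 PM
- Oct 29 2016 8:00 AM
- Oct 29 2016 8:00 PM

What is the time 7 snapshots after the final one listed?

Gaps: 12, 12, 12, 12 hours — each event is 12 hours after the previous one.
Oct 29 2016 8:00 PM + 12 h = Oct 30 2016 8:00 AM.
Oct 30 2016 8:00 AM + 12 h = Oct 30 2016 8:00 PM.
Oct 30 2016 8:00 PM + 12 h = Oct 31 2016 8:00 AM.
Oct 31 2016 8:00 AM + 12 h = Oct 31 2016 8:00 PM.
Oct 31 2016 8:00 PM + 12 h = Nov 1 2016 8:00 AM.
Nov 1 2016 8:00 AM + 12 h = Nov 1 2016 8:00 PM.
Nov 1 2016 8:00 PM + 12 h = Nov 2 2016 8:00 AM.

Nov 2 2016 8:00 AM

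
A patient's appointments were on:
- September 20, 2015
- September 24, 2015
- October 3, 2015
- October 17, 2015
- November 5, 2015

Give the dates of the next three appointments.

November 29, 2015; December 28, 2015; January 31, 2016

The spacing grows by 5 each time: 4, 9, 14, 19 days.
Next gap: 24 days. November 5, 2015 + 24 days = November 29, 2015.
Next gap: 29 days. November 29, 2015 + 29 days = December 28, 2015.
Next gap: 34 days. December 28, 2015 + 34 days = January 31, 2016.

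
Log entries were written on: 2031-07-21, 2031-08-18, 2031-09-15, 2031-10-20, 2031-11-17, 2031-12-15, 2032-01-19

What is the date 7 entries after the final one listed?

These are Mondays at 28- or 35-day spacing (28, 28, 35, 28, 28, 35).
The pattern: 3rd Monday of the month.
3rd Monday of February 2032: 2032-02-16.
3rd Monday of March 2032: 2032-03-15.
April 2032 — 3rd Monday is 2032-04-19.
May 2032 — 3rd Monday is 2032-05-17.
3rd Monday of June 2032: 2032-06-21.
3rd Monday of July 2032: 2032-07-19.
August 2032 — 3rd Monday is 2032-08-16.

2032-08-16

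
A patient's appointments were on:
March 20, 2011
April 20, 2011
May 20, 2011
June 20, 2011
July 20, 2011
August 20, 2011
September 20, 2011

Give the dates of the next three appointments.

Each date is the 20th; the gaps (31, 30, 31, 30, 31, 31) track the month lengths.
The rule is the 20th of each month.
October 2011: October 20, 2011.
Next: November 2011 → November 20, 2011.
Next: December 2011 → December 20, 2011.

October 20, 2011; November 20, 2011; December 20, 2011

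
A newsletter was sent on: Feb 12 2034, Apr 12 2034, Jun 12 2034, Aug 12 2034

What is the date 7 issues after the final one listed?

Oct 12 2035

The day-of-month is always 12 (59, 61, 61 days between events).
So this recurs on the 12th of every 2 months.
Next: October 2034 → Oct 12 2034.
December 2034: Dec 12 2034.
February 2035: Feb 12 2035.
Next: April 2035 → Apr 12 2035.
Next: June 2035 → Jun 12 2035.
August 2035: Aug 12 2035.
October 2035: Oct 12 2035.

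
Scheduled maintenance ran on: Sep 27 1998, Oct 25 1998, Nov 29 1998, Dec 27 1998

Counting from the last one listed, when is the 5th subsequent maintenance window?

These are Sundays with 28, 35, 28-day gaps.
Each is the final Sunday of its month — Nov 29 1998 is past the 28th, so '4th Sunday' doesn't fit.
Last Sunday of January 1999: Jan 31 1999.
Last Sunday of February 1999: Feb 28 1999.
March 1999 ends with Sunday Mar 28 1999.
April 1999 ends with Sunday Apr 25 1999.
Last Sunday of May 1999: May 30 1999.

May 30 1999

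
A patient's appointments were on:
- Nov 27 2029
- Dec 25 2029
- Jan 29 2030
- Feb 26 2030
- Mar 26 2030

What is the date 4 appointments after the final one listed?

Every date is a Tuesday; gaps 28, 35, 28, 28 days.
Each is the last Tuesday of its month (at least one falls on the 29th or later, ruling out '4th Tuesday').
April 2030 ends with Tuesday Apr 30 2030.
May 2030 ends with Tuesday May 28 2030.
June 2030 ends with Tuesday Jun 25 2030.
July 2030 ends with Tuesday Jul 30 2030.

Jul 30 2030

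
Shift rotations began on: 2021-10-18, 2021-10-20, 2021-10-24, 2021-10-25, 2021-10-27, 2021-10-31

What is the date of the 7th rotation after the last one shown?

2021-11-15

Gaps: 2, 4, 1, 2, 4 days — not constant, but cyclic with period 3.
The events fall on every Monday, Wednesday and Sunday.
Next Monday: 2021-11-01.
The following Wednesday is 2021-11-03.
The following Sunday is 2021-11-07.
Next Monday: 2021-11-08.
Next Wednesday: 2021-11-10.
The following Sunday is 2021-11-14.
The following Monday is 2021-11-15.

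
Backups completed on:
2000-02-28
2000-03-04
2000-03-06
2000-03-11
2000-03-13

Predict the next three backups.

2000-03-18, 2000-03-20, 2000-03-25

The gap pattern 5, 2, 5, 2 repeats every 2 events.
These are the Mondays and Saturdays of each week.
The following Saturday is 2000-03-18.
Next Monday: 2000-03-20.
The following Saturday is 2000-03-25.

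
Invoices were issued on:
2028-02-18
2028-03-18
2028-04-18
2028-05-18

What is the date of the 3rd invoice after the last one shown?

2028-08-18

Gaps: 29, 31, 30 days — not constant. Every event is on the 18th of the month.
Pattern: the 18th of each month.
June 2028: 2028-06-18.
Next: July 2028 → 2028-07-18.
Next: August 2028 → 2028-08-18.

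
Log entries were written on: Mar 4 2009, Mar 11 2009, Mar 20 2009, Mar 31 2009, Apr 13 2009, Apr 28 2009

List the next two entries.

Intervals are 7, 9, 11, 13, 15 days — an arithmetic progression with common difference 2.
Next gap: 17 days. Apr 28 2009 + 17 days = May 15 2009.
Next gap: 19 days. May 15 2009 + 19 days = Jun 3 2009.

May 15 2009, Jun 3 2009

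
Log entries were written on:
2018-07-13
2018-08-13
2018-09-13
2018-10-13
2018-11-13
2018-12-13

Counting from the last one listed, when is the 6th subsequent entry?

The day-of-month is always 13 (31, 31, 30, 31, 30 days between events).
So this recurs on the 13th of each month.
Next: January 2019 → 2019-01-13.
Next: February 2019 → 2019-02-13.
Next: March 2019 → 2019-03-13.
Next: April 2019 → 2019-04-13.
Next: May 2019 → 2019-05-13.
June 2019: 2019-06-13.

2019-06-13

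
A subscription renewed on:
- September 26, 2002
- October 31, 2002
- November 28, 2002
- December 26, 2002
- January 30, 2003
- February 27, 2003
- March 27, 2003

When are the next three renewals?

April 24, 2003; May 29, 2003; June 26, 2003

All Thursdays; the gaps (35, 28, 28, 35, 28, 28) vary with month length.
This is the last Thursday of each month.
Last Thursday of April 2003: April 24, 2003.
May 2003 ends with Thursday May 29, 2003.
Last Thursday of June 2003: June 26, 2003.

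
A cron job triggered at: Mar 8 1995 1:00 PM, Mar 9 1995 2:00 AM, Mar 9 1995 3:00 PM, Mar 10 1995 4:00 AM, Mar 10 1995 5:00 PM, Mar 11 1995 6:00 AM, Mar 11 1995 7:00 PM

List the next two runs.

Mar 12 1995 8:00 AM, Mar 12 1995 9:00 PM

The interval is a steady 13 hours (13, 13, 13, 13, 13, 13).
Mar 11 1995 7:00 PM + 13 h = Mar 12 1995 8:00 AM.
Mar 12 1995 8:00 AM + 13 h = Mar 12 1995 9:00 PM.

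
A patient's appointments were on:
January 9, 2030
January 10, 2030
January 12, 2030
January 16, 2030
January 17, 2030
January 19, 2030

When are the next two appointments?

January 23, 2030; January 24, 2030

The gap pattern 1, 2, 4, 1, 2 repeats every 3 events.
These are the Wednesdays, Thursdays and Saturdays of each week.
The following Wednesday is January 23, 2030.
Next Thursday: January 24, 2030.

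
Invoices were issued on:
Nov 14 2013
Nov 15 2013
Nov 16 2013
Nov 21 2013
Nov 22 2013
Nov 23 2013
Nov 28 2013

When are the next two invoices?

Nov 29 2013, Nov 30 2013

Gaps: 1, 1, 5, 1, 1, 5 days — not constant, but cyclic with period 3.
The events fall on every Thursday, Friday and Saturday.
Next Friday: Nov 29 2013.
Next Saturday: Nov 30 2013.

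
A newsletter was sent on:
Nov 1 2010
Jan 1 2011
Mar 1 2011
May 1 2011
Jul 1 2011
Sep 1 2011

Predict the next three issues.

Nov 1 2011, Jan 1 2012, Mar 1 2012

Each date is the 1st; the gaps (61, 59, 61, 61, 62) track the month lengths.
The rule is the 1st of every 2 months.
Next: November 2011 → Nov 1 2011.
Next: January 2012 → Jan 1 2012.
Next: March 2012 → Mar 1 2012.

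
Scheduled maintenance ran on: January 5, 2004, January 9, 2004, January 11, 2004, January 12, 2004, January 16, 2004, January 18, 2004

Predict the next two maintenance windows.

Every event lands on a Monday or Friday or Sunday (gaps cycle 4, 2, 1, 4, 2).
So the schedule is: every Monday, Friday and Sunday.
Next Monday: January 19, 2004.
The following Friday is January 23, 2004.

January 19, 2004; January 23, 2004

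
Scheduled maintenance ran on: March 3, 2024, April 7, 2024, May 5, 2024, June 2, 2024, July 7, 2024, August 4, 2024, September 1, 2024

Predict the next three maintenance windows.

October 6, 2024; November 3, 2024; December 1, 2024

Gaps: 35, 28, 28, 35, 28, 28 days — a mix of 28 and 35. Every date is a Sunday.
Each is the 1st Sunday of its month.
1st Sunday of October 2024: October 6, 2024.
November 2024 — 1st Sunday is November 3, 2024.
December 2024 — 1st Sunday is December 1, 2024.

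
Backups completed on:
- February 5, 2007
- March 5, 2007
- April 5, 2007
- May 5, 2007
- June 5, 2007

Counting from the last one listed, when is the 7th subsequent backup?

January 5, 2008

The day-of-month is always 5 (28, 31, 30, 31 days between events).
So this recurs on the 5th of each month.
July 2007: July 5, 2007.
August 2007: August 5, 2007.
September 2007: September 5, 2007.
October 2007: October 5, 2007.
Next: November 2007 → November 5, 2007.
Next: December 2007 → December 5, 2007.
Next: January 2008 → January 5, 2008.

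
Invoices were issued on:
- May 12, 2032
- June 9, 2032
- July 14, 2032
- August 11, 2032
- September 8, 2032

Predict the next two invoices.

October 13, 2032; November 10, 2032

Gaps: 28, 35, 28, 28 days — a mix of 28 and 35. Every date is a Wednesday.
Each is the 2nd Wednesday of its month.
October 2032 — 2nd Wednesday is October 13, 2032.
2nd Wednesday of November 2032: November 10, 2032.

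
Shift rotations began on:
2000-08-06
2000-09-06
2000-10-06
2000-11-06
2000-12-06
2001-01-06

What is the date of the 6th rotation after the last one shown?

2001-07-06

Each date is the 6th; the gaps (31, 30, 31, 30, 31) track the month lengths.
The rule is the 6th of each month.
February 2001: 2001-02-06.
Next: March 2001 → 2001-03-06.
Next: April 2001 → 2001-04-06.
Next: May 2001 → 2001-05-06.
Next: June 2001 → 2001-06-06.
July 2001: 2001-07-06.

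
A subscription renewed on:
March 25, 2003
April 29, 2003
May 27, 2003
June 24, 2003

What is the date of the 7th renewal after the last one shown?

All Tuesdays; the gaps (35, 28, 28) vary with month length.
This is the last Tuesday of each month.
Last Tuesday of July 2003: July 29, 2003.
August 2003 ends with Tuesday August 26, 2003.
Last Tuesday of September 2003: September 30, 2003.
October 2003 ends with Tuesday October 28, 2003.
Last Tuesday of November 2003: November 25, 2003.
December 2003 ends with Tuesday December 30, 2003.
Last Tuesday of January 2004: January 27, 2004.

January 27, 2004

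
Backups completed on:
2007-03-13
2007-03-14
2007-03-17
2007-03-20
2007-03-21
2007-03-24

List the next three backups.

The gap pattern 1, 3, 3, 1, 3 repeats every 3 events.
These are the Tuesdays, Wednesdays and Saturdays of each week.
Next Tuesday: 2007-03-27.
Next Wednesday: 2007-03-28.
The following Saturday is 2007-03-31.

2007-03-27, 2007-03-28, 2007-03-31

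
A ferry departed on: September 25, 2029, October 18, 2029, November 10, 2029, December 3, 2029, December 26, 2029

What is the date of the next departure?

January 18, 2030

The spacing is 23, 23, 23, 23 days — always 23 days.
December 26, 2029 + 23 days = January 18, 2030.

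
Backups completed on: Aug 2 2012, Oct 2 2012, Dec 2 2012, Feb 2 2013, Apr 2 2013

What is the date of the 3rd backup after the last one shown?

Gaps: 61, 61, 62, 59 days — not constant. Every event is on the 2nd of the month.
Pattern: the 2nd of every 2 months.
June 2013: Jun 2 2013.
Next: August 2013 → Aug 2 2013.
October 2013: Oct 2 2013.

Oct 2 2013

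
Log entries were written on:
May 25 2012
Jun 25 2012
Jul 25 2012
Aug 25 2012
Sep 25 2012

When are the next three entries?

Gaps: 31, 30, 31, 31 days — not constant. Every event is on the 25th of the month.
Pattern: the 25th of each month.
October 2012: Oct 25 2012.
November 2012: Nov 25 2012.
Next: December 2012 → Dec 25 2012.

Oct 25 2012, Nov 25 2012, Dec 25 2012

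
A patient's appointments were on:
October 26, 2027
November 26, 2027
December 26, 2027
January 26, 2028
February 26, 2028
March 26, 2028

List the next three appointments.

April 26, 2028; May 26, 2028; June 26, 2028

The day-of-month is always 26 (31, 30, 31, 31, 29 days between events).
So this recurs on the 26th of each month.
Next: April 2028 → April 26, 2028.
Next: May 2028 → May 26, 2028.
June 2028: June 26, 2028.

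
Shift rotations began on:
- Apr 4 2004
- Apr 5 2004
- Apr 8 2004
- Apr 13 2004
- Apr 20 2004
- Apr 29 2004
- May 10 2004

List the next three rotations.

Gaps: 1, 3, 5, 7, 9, 11 days — each gap is 2 larger than the previous one.
Next gap: 13 days. May 10 2004 + 13 days = May 23 2004.
Next gap: 15 days. May 23 2004 + 15 days = Jun 7 2004.
Next gap: 17 days. Jun 7 2004 + 17 days = Jun 24 2004.

May 23 2004, Jun 7 2004, Jun 24 2004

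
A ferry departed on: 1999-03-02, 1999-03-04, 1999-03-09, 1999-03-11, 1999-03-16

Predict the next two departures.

1999-03-18, 1999-03-23

Every event lands on a Tuesday or Thursday (gaps cycle 2, 5, 2, 5).
So the schedule is: every Tuesday and Thursday.
Next Thursday: 1999-03-18.
The following Tuesday is 1999-03-23.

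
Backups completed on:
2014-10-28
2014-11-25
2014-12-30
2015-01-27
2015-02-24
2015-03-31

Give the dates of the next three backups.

Every date is a Tuesday; gaps 28, 35, 28, 28, 35 days.
Each is the last Tuesday of its month (at least one falls on the 29th or later, ruling out '4th Tuesday').
April 2015 ends with Tuesday 2015-04-28.
Last Tuesday of May 2015: 2015-05-26.
Last Tuesday of June 2015: 2015-06-30.

2015-04-28, 2015-05-26, 2015-06-30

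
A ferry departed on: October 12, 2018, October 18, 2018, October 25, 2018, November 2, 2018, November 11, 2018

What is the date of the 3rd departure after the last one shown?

December 14, 2018

The spacing grows by 1 each time: 6, 7, 8, 9 days.
Next gap: 10 days. November 11, 2018 + 10 days = November 21, 2018.
Next gap: 11 days. November 21, 2018 + 11 days = December 2, 2018.
Next gap: 12 days. December 2, 2018 + 12 days = December 14, 2018.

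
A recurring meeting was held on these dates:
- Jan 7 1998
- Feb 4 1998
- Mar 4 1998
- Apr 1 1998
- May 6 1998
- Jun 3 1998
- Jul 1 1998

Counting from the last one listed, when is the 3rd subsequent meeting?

Oct 7 1998

All dates are Wednesdays, 28, 28, 28, 35, 28, 28 days apart.
Specifically, the 1st Wednesday of each month.
1st Wednesday of August 1998: Aug 5 1998.
September 1998 — 1st Wednesday is Sep 2 1998.
October 1998 — 1st Wednesday is Oct 7 1998.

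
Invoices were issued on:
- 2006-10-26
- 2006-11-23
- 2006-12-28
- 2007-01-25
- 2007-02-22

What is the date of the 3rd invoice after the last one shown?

2007-05-24

These are Thursdays at 28- or 35-day spacing (28, 35, 28, 28).
The pattern: 4th Thursday of the month.
March 2007 — 4th Thursday is 2007-03-22.
April 2007 — 4th Thursday is 2007-04-26.
4th Thursday of May 2007: 2007-05-24.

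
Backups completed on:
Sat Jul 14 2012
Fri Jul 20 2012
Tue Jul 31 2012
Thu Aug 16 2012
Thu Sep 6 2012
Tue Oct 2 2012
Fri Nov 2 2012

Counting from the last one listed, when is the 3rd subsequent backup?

Tue Mar 5 2013

Intervals are 6, 11, 16, 21, 26, 31 days — an arithmetic progression with common difference 5.
Next gap: 36 days. Fri Nov 2 2012 + 36 days = Sat Dec 8 2012.
Next gap: 41 days. Sat Dec 8 2012 + 41 days = Fri Jan 18 2013.
Next gap: 46 days. Fri Jan 18 2013 + 46 days = Tue Mar 5 2013.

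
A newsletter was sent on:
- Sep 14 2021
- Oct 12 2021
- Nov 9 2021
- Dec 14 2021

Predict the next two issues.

These are Tuesdays at 28- or 35-day spacing (28, 28, 35).
The pattern: 2nd Tuesday of the month.
2nd Tuesday of January 2022: Jan 11 2022.
February 2022 — 2nd Tuesday is Feb 8 2022.

Jan 11 2022, Feb 8 2022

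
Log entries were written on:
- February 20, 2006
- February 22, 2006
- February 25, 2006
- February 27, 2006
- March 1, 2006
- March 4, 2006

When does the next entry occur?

March 6, 2006

Gaps: 2, 3, 2, 2, 3 days — not constant, but cyclic with period 3.
The events fall on every Monday, Wednesday and Saturday.
The following Monday is March 6, 2006.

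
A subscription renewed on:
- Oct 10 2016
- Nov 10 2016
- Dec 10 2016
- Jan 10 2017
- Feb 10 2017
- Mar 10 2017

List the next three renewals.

Apr 10 2017, May 10 2017, Jun 10 2017

The day-of-month is always 10 (31, 30, 31, 31, 28 days between events).
So this recurs on the 10th of each month.
April 2017: Apr 10 2017.
Next: May 2017 → May 10 2017.
Next: June 2017 → Jun 10 2017.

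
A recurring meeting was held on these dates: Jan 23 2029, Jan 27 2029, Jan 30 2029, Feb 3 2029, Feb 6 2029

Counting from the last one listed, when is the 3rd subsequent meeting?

The gap pattern 4, 3, 4, 3 repeats every 2 events.
These are the Tuesdays and Saturdays of each week.
Next Saturday: Feb 10 2029.
The following Tuesday is Feb 13 2029.
Next Saturday: Feb 17 2029.

Feb 17 2029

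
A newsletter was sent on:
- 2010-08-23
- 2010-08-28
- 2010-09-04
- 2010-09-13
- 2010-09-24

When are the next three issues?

Gaps: 5, 7, 9, 11 days — each gap is 2 larger than the previous one.
Next gap: 13 days. 2010-09-24 + 13 days = 2010-10-07.
Next gap: 15 days. 2010-10-07 + 15 days = 2010-10-22.
Next gap: 17 days. 2010-10-22 + 17 days = 2010-11-08.

2010-10-07, 2010-10-22, 2010-11-08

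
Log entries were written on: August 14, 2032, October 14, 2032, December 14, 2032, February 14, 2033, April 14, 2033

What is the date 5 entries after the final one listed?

February 14, 2034

Each date is the 14th; the gaps (61, 61, 62, 59) track the month lengths.
The rule is the 14th of every 2 months.
Next: June 2033 → June 14, 2033.
Next: August 2033 → August 14, 2033.
Next: October 2033 → October 14, 2033.
December 2033: December 14, 2033.
Next: February 2034 → February 14, 2034.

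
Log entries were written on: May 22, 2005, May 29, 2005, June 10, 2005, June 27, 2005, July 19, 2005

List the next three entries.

August 15, 2005; September 16, 2005; October 23, 2005

Intervals are 7, 12, 17, 22 days — an arithmetic progression with common difference 5.
Next gap: 27 days. July 19, 2005 + 27 days = August 15, 2005.
Next gap: 32 days. August 15, 2005 + 32 days = September 16, 2005.
Next gap: 37 days. September 16, 2005 + 37 days = October 23, 2005.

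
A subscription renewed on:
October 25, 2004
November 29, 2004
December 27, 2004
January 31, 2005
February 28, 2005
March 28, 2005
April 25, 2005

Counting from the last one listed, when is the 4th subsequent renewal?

August 29, 2005

These are Mondays with 35, 28, 35, 28, 28, 28-day gaps.
Each is the final Monday of its month — November 29, 2004 is past the 28th, so '4th Monday' doesn't fit.
Last Monday of May 2005: May 30, 2005.
Last Monday of June 2005: June 27, 2005.
Last Monday of July 2005: July 25, 2005.
Last Monday of August 2005: August 29, 2005.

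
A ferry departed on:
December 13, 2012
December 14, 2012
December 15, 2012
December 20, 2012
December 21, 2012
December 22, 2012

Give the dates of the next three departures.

The gap pattern 1, 1, 5, 1, 1 repeats every 3 events.
These are the Thursdays, Fridays and Saturdays of each week.
Next Thursday: December 27, 2012.
Next Friday: December 28, 2012.
The following Saturday is December 29, 2012.

December 27, 2012; December 28, 2012; December 29, 2012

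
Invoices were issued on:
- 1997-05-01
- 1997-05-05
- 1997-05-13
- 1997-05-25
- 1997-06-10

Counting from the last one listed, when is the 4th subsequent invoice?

Intervals are 4, 8, 12, 16 days — an arithmetic progression with common difference 4.
Next gap: 20 days. 1997-06-10 + 20 days = 1997-06-30.
Next gap: 24 days. 1997-06-30 + 24 days = 1997-07-24.
Next gap: 28 days. 1997-07-24 + 28 days = 1997-08-21.
Next gap: 32 days. 1997-08-21 + 32 days = 1997-09-22.

1997-09-22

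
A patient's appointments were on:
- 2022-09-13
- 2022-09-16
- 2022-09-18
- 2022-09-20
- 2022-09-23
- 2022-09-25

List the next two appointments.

2022-09-27, 2022-09-30

Gaps: 3, 2, 2, 3, 2 days — not constant, but cyclic with period 3.
The events fall on every Tuesday, Friday and Sunday.
The following Tuesday is 2022-09-27.
Next Friday: 2022-09-30.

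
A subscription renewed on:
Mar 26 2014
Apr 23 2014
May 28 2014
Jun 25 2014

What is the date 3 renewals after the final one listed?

Sep 24 2014

Gaps: 28, 35, 28 days — a mix of 28 and 35. Every date is a Wednesday.
Each is the 4th Wednesday of its month.
4th Wednesday of July 2014: Jul 23 2014.
4th Wednesday of August 2014: Aug 27 2014.
September 2014 — 4th Wednesday is Sep 24 2014.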